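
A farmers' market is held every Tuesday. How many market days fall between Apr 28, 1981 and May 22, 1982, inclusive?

56 Tuesdays

Apr 28, 1981 is a Tuesday.
From Apr 28, 1981 to May 22, 1982 is 390 days inclusive.
390 = 7 × 55 + 5, so there are 55 full weeks plus 5 extra days.
Each full week contributes one Tuesday: 55 so far.
The 5 extra days are Tue, Wed, Thu, Fri, Sat — 1 of them qualifies.
Total: 55 + 1 = 56.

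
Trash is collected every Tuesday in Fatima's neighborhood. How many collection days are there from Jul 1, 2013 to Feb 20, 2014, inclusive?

34 Tuesdays

Jul 1, 2013 is a Monday.
The range spans 235 days (inclusive of both endpoints).
235 = 7 × 33 + 4, so there are 33 full weeks plus 4 extra days.
Each full week contributes one Tuesday: 33 so far.
The 4 extra days are Monday, Tuesday, Wednesday, Thursday — 1 of them qualifies.
Total: 33 + 1 = 34.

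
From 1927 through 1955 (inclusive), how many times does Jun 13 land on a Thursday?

Day of week of June 13 in each year:
1927: Mon, 1928: Wed, 1929: Thu ✓, 1930: Fri, 1931: Sat, 1932: Mon, 1933: Tue, 1934: Wed, 1935: Thu ✓, 1936: Sat, 1937: Sun, 1938: Mon, 1939: Tue, 1940: Thu ✓, 1941: Fri, 1942: Sat, 1943: Sun, 1944: Tue, 1945: Wed, 1946: Thu ✓, 1947: Fri, 1948: Sun, 1949: Mon, 1950: Tue, 1951: Wed, 1952: Fri, 1953: Sat, 1954: Sun, 1955: Mon
Thursdays: 1929, 1935, 1940, 1946.

4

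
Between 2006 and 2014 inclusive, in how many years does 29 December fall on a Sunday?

Day of week of December 29 in each year:
2006: Fri, 2007: Sat, 2008: Mon, 2009: Tue, 2010: Wed, 2011: Thu, 2012: Sat, 2013: Sun ✓, 2014: Mon
Sundays: 2013.

1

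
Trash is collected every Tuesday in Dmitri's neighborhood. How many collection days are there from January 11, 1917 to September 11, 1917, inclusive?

35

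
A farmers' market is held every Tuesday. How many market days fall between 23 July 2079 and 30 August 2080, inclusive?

58

23 July 2079 is a Sunday.
The range spans 405 days (inclusive of both endpoints).
405 = 7 × 57 + 6, so there are 57 full weeks plus 6 extra days.
Each full week contributes one Tuesday: 57 so far.
The 6 extra days are Sun, Mon, Tue, Wed, Thu, Fri — 1 of them qualifies.
Total: 57 + 1 = 58.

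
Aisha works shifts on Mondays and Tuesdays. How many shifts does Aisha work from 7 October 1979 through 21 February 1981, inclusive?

144

7 October 1979 is a Sunday.
From 7 October 1979 to 21 February 1981 is 504 days inclusive.
504 = 7 × 72, so the span is exactly 72 full weeks.
Each full week contributes 2 days from the set (Mon, Tue): 72 × 2 = 144.
Total: 144.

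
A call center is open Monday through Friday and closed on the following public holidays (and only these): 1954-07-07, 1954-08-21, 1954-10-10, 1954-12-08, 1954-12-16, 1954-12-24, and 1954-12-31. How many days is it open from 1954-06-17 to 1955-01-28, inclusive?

157 working days

1954-06-17 is a Thursday.
From 1954-06-17 to 1955-01-28 is 226 days inclusive.
226 = 7 × 32 + 2, so there are 32 full weeks plus 2 extra days.
Each full week contributes 5 weekdays (Mon–Fri): 32 × 5 = 160.
The 2 extra days are Thursday, Friday — 2 of them qualify.
Total: 160 + 2 = 162.
Holidays: 1954-07-07 (Wed); 1954-08-21 (Sat); 1954-10-10 (Sun); 1954-12-08 (Wed); 1954-12-16 (Thu); 1954-12-24 (Fri); 1954-12-31 (Fri).
5 of the 7 holidays fall on weekdays; the rest are weekends and were already excluded.
Business days: 162 − 5 = 157.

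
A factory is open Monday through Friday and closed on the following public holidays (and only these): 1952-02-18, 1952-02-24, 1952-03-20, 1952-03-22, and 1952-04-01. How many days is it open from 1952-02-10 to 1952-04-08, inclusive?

39 business days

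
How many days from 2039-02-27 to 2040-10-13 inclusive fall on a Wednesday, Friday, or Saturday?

2039-02-27 is a Sunday.
That's 595 days from start to end, counting both.
595 = 7 × 85, so the span is exactly 85 full weeks.
Each full week contributes 3 days from the set (Wed, Fri, Sat): 85 × 3 = 255.
Total: 255.

255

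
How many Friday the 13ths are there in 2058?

The 13th falls on a Friday when the month's 13th has weekday Fri.
Jan 13 is Sun; Feb 13 is Wed; Mar 13 is Wed; Apr 13 is Sat; May 13 is Mon; Jun 13 is Thu; Jul 13 is Sat; Aug 13 is Tue; Sep 13 is Fri ✓; Oct 13 is Sun; Nov 13 is Wed; Dec 13 is Fri ✓.
Friday the 13ths: Sep, Dec.

2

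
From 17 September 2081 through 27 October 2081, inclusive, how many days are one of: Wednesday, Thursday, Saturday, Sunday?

24

17 September 2081 is a Wednesday.
From 17 September 2081 to 27 October 2081 is 41 days inclusive.
41 = 7 × 5 + 6, so there are 5 full weeks plus 6 extra days.
Each full week contributes 4 days from the set (Wed, Thu, Sat, Sun): 5 × 4 = 20.
The 6 extra days are Wed, Thu, Fri, Sat, Sun, Mon — 4 of them qualify.
Total: 20 + 4 = 24.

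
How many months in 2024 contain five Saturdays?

A month has five Saturdays exactly when Saturday falls within its first (length − 28) days.
Jan: 31 days, starts Mon → 5 of Mon, Tue, Wed
Feb: 29 days, starts Thu → 5 of Thu
Mar: 31 days, starts Fri → 5 of Fri, Sat, Sun ✓
Apr: 30 days, starts Mon → 5 of Mon, Tue
May: 31 days, starts Wed → 5 of Wed, Thu, Fri
Jun: 30 days, starts Sat → 5 of Sat, Sun ✓
Jul: 31 days, starts Mon → 5 of Mon, Tue, Wed
Aug: 31 days, starts Thu → 5 of Thu, Fri, Sat ✓
Sep: 30 days, starts Sun → 5 of Sun, Mon
Oct: 31 days, starts Tue → 5 of Tue, Wed, Thu
Nov: 30 days, starts Fri → 5 of Fri, Sat ✓
Dec: 31 days, starts Sun → 5 of Sun, Mon, Tue
Months with five Saturdays: Mar, Jun, Aug, Nov.

4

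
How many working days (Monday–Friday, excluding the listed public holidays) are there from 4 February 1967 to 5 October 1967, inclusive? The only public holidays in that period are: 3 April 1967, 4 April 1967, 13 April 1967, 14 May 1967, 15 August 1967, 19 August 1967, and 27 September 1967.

169

4 February 1967 is a Saturday.
From 4 February 1967 to 5 October 1967 is 244 days inclusive.
244 = 7 × 34 + 6, so there are 34 full weeks plus 6 extra days.
Each full week contributes 5 weekdays (Mon–Fri): 34 × 5 = 170.
The 6 extra days are Sat, Sun, Mon, Tue, Wed, Thu — 4 of them qualify.
Total: 170 + 4 = 174.
Holidays: 3 April 1967 (Mon); 4 April 1967 (Tue); 13 April 1967 (Thu); 14 May 1967 (Sun); 15 August 1967 (Tue); 19 August 1967 (Sat); 27 September 1967 (Wed).
5 of the 7 holidays fall on weekdays; the rest are weekends and were already excluded.
Business days: 174 − 5 = 169.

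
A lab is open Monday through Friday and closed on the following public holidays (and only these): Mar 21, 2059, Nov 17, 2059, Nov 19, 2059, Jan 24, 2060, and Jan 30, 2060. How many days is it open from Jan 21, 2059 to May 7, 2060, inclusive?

335 working days

Jan 21, 2059 is a Tuesday.
That's 473 days from start to end, counting both.
473 = 7 × 67 + 4, so there are 67 full weeks plus 4 extra days.
Each full week contributes 5 weekdays (Mon–Fri): 67 × 5 = 335.
The 4 extra days are Tue, Wed, Thu, Fri — 4 of them qualify.
Total: 335 + 4 = 339.
Holidays: Mar 21, 2059 (Fri); Nov 17, 2059 (Mon); Nov 19, 2059 (Wed); Jan 24, 2060 (Sat); Jan 30, 2060 (Fri).
4 of the 5 holidays fall on weekdays; the rest are weekends and were already excluded.
Business days: 339 − 4 = 335.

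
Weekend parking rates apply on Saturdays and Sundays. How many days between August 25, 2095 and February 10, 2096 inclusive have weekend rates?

48

August 25, 2095 is a Thursday.
The range spans 170 days (inclusive of both endpoints).
170 = 7 × 24 + 2, so there are 24 full weeks plus 2 extra days.
Each full week contributes 2 weekend days (Sat, Sun): 24 × 2 = 48.
The 2 extra days are Thu, Fri — none qualify.
Total: 48 + 0 = 48.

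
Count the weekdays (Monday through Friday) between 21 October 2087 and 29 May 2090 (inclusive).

21 October 2087 is a Tuesday.
That's 952 days from start to end, counting both.
952 = 7 × 136, so the span is exactly 136 full weeks.
Each full week contributes 5 weekdays (Mon–Fri): 136 × 5 = 680.
Total: 680.

680 weekdays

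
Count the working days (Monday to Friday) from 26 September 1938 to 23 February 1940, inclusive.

26 September 1938 is a Monday.
From 26 September 1938 to 23 February 1940 is 516 days inclusive.
516 = 7 × 73 + 5, so there are 73 full weeks plus 5 extra days.
Each full week contributes 5 weekdays (Mon–Fri): 73 × 5 = 365.
The 5 extra days are Mon, Tue, Wed, Thu, Fri — 5 of them qualify.
Total: 365 + 5 = 370.

370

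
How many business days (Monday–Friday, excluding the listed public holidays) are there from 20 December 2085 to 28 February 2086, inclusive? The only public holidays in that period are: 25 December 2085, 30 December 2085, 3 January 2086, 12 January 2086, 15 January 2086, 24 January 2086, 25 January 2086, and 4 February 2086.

45

20 December 2085 is a Thursday.
The range spans 71 days (inclusive of both endpoints).
71 = 7 × 10 + 1, so there are 10 full weeks plus 1 extra day.
Each full week contributes 5 weekdays (Mon–Fri): 10 × 5 = 50.
The 1 extra day is Thu — 1 of them qualifies.
Total: 50 + 1 = 51.
Holidays: 25 December 2085 (Tue); 30 December 2085 (Sun); 3 January 2086 (Thu); 12 January 2086 (Sat); 15 January 2086 (Tue); 24 January 2086 (Thu); 25 January 2086 (Fri); 4 February 2086 (Mon).
6 of the 8 holidays fall on weekdays; the rest are weekends and were already excluded.
Business days: 51 − 6 = 45.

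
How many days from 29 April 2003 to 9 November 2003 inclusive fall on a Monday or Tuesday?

55

29 April 2003 is a Tuesday.
The range spans 195 days (inclusive of both endpoints).
195 = 7 × 27 + 6, so there are 27 full weeks plus 6 extra days.
Each full week contributes 2 days from the set (Mon, Tue): 27 × 2 = 54.
The 6 extra days are Tuesday, Wednesday, Thursday, Friday, Saturday, Sunday — 1 of them qualifies.
Total: 54 + 1 = 55.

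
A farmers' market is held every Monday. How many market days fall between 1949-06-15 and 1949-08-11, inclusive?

1949-06-15 is a Wednesday.
That's 58 days from start to end, counting both.
58 = 7 × 8 + 2, so there are 8 full weeks plus 2 extra days.
Each full week contributes one Monday: 8 so far.
The 2 extra days are Wednesday, Thursday — none qualify.
Total: 8 + 0 = 8.

8 Mondays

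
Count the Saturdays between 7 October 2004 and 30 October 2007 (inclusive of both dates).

160 Saturdays

7 October 2004 is a Thursday.
The range spans 1119 days (inclusive of both endpoints).
1119 = 7 × 159 + 6, so there are 159 full weeks plus 6 extra days.
Each full week contributes one Saturday: 159 so far.
The 6 extra days are Thursday, Friday, Saturday, Sunday, Monday, Tuesday — 1 of them qualifies.
Total: 159 + 1 = 160.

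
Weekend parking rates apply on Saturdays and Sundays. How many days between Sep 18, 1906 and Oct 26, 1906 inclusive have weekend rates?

10

Sep 18, 1906 is a Tuesday.
That's 39 days from start to end, counting both.
39 = 7 × 5 + 4, so there are 5 full weeks plus 4 extra days.
Each full week contributes 2 weekend days (Sat, Sun): 5 × 2 = 10.
The 4 extra days are Tue, Wed, Thu, Fri — none qualify.
Total: 10 + 0 = 10.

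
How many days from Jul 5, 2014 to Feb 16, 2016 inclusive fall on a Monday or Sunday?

Jul 5, 2014 is a Saturday.
That's 592 days from start to end, counting both.
592 = 7 × 84 + 4, so there are 84 full weeks plus 4 extra days.
Each full week contributes 2 days from the set (Mon, Sun): 84 × 2 = 168.
The 4 extra days are Saturday, Sunday, Monday, Tuesday — 2 of them qualify.
Total: 168 + 2 = 170.

170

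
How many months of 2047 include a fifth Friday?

4

A month has five Fridays exactly when Friday falls within its first (length − 28) days.
Jan: 31 days, starts Tue → 5 of Tue, Wed, Thu
Feb: 28 days, starts Fri → 5 of (none)
Mar: 31 days, starts Fri → 5 of Fri, Sat, Sun ✓
Apr: 30 days, starts Mon → 5 of Mon, Tue
May: 31 days, starts Wed → 5 of Wed, Thu, Fri ✓
Jun: 30 days, starts Sat → 5 of Sat, Sun
Jul: 31 days, starts Mon → 5 of Mon, Tue, Wed
Aug: 31 days, starts Thu → 5 of Thu, Fri, Sat ✓
Sep: 30 days, starts Sun → 5 of Sun, Mon
Oct: 31 days, starts Tue → 5 of Tue, Wed, Thu
Nov: 30 days, starts Fri → 5 of Fri, Sat ✓
Dec: 31 days, starts Sun → 5 of Sun, Mon, Tue
Months with five Fridays: Mar, May, Aug, Nov.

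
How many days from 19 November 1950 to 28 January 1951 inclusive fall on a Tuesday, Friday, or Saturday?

30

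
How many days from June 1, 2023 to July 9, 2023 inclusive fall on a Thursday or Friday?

June 1, 2023 is a Thursday.
The range spans 39 days (inclusive of both endpoints).
39 = 7 × 5 + 4, so there are 5 full weeks plus 4 extra days.
Each full week contributes 2 days from the set (Thu, Fri): 5 × 2 = 10.
The 4 extra days are Thursday, Friday, Saturday, Sunday — 2 of them qualify.
Total: 10 + 2 = 12.

12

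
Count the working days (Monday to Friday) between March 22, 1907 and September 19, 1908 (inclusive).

March 22, 1907 is a Friday.
From March 22, 1907 to September 19, 1908 is 548 days inclusive.
548 = 7 × 78 + 2, so there are 78 full weeks plus 2 extra days.
Each full week contributes 5 weekdays (Mon–Fri): 78 × 5 = 390.
The 2 extra days are Friday, Saturday — 1 of them qualifies.
Total: 390 + 1 = 391.

391 weekdays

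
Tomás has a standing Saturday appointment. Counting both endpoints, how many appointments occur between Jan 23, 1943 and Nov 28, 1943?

45

Jan 23, 1943 is a Saturday.
That's 310 days from start to end, counting both.
310 = 7 × 44 + 2, so there are 44 full weeks plus 2 extra days.
Each full week contributes one Saturday: 44 so far.
The 2 extra days are Saturday, Sunday — 1 of them qualifies.
Total: 44 + 1 = 45.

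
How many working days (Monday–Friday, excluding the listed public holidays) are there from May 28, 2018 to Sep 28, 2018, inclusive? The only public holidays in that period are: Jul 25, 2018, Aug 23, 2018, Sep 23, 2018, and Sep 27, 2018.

87 working days

May 28, 2018 is a Monday.
The range spans 124 days (inclusive of both endpoints).
124 = 7 × 17 + 5, so there are 17 full weeks plus 5 extra days.
Each full week contributes 5 weekdays (Mon–Fri): 17 × 5 = 85.
The 5 extra days are Mon, Tue, Wed, Thu, Fri — 5 of them qualify.
Total: 85 + 5 = 90.
Holidays: Jul 25, 2018 (Wed); Aug 23, 2018 (Thu); Sep 23, 2018 (Sun); Sep 27, 2018 (Thu).
3 of the 4 holidays fall on weekdays; the rest are weekends and were already excluded.
Business days: 90 − 3 = 87.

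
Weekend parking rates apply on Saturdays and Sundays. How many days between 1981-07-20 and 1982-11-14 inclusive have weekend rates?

138

1981-07-20 is a Monday.
That's 483 days from start to end, counting both.
483 = 7 × 69, so the span is exactly 69 full weeks.
Each full week contributes 2 weekend days (Sat, Sun): 69 × 2 = 138.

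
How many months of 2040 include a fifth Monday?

A month has five Mondays exactly when Monday falls within its first (length − 28) days.
Jan: 31 days, starts Sun → 5 of Sun, Mon, Tue ✓
Feb: 29 days, starts Wed → 5 of Wed
Mar: 31 days, starts Thu → 5 of Thu, Fri, Sat
Apr: 30 days, starts Sun → 5 of Sun, Mon ✓
May: 31 days, starts Tue → 5 of Tue, Wed, Thu
Jun: 30 days, starts Fri → 5 of Fri, Sat
Jul: 31 days, starts Sun → 5 of Sun, Mon, Tue ✓
Aug: 31 days, starts Wed → 5 of Wed, Thu, Fri
Sep: 30 days, starts Sat → 5 of Sat, Sun
Oct: 31 days, starts Mon → 5 of Mon, Tue, Wed ✓
Nov: 30 days, starts Thu → 5 of Thu, Fri
Dec: 31 days, starts Sat → 5 of Sat, Sun, Mon ✓
Months with five Mondays: Jan, Apr, Jul, Oct, Dec.

5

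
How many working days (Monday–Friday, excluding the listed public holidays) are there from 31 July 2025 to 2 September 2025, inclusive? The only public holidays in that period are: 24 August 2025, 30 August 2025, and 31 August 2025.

31 July 2025 is a Thursday.
That's 34 days from start to end, counting both.
34 = 7 × 4 + 6, so there are 4 full weeks plus 6 extra days.
Each full week contributes 5 weekdays (Mon–Fri): 4 × 5 = 20.
The 6 extra days are Thursday, Friday, Saturday, Sunday, Monday, Tuesday — 4 of them qualify.
Total: 20 + 4 = 24.
Holidays: 24 August 2025 (Sun); 30 August 2025 (Sat); 31 August 2025 (Sun).
None of the 3 holidays fall on a weekday, so nothing to subtract.
Business days: 24 − 0 = 24.

24 working days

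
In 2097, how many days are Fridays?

52

Jan 1, 2097 is a Tuesday.
The range spans 365 days (inclusive of both endpoints).
365 = 7 × 52 + 1, so there are 52 full weeks plus 1 extra day.
Each full week contributes one Friday: 52 so far.
The 1 extra day is Tue — none qualify.
Total: 52 + 0 = 52.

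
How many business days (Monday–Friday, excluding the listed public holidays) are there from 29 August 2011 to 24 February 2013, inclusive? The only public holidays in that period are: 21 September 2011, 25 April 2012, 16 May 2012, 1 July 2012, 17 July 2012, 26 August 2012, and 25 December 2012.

29 August 2011 is a Monday.
That's 546 days from start to end, counting both.
546 = 7 × 78, so the span is exactly 78 full weeks.
Each full week contributes 5 weekdays (Mon–Fri): 78 × 5 = 390.
Holidays: 21 September 2011 (Wed); 25 April 2012 (Wed); 16 May 2012 (Wed); 1 July 2012 (Sun); 17 July 2012 (Tue); 26 August 2012 (Sun); 25 December 2012 (Tue).
5 of the 7 holidays fall on weekdays; the rest are weekends and were already excluded.
Business days: 390 − 5 = 385.

385 business days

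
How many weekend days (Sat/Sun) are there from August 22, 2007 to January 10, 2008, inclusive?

40

August 22, 2007 is a Wednesday.
That's 142 days from start to end, counting both.
142 = 7 × 20 + 2, so there are 20 full weeks plus 2 extra days.
Each full week contributes 2 weekend days (Sat, Sun): 20 × 2 = 40.
The 2 extra days are Wed, Thu — none qualify.
Total: 40 + 0 = 40.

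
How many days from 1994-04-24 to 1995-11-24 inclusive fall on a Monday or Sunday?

166

1994-04-24 is a Sunday.
That's 580 days from start to end, counting both.
580 = 7 × 82 + 6, so there are 82 full weeks plus 6 extra days.
Each full week contributes 2 days from the set (Mon, Sun): 82 × 2 = 164.
The 6 extra days are Sunday, Monday, Tuesday, Wednesday, Thursday, Friday — 2 of them qualify.
Total: 164 + 2 = 166.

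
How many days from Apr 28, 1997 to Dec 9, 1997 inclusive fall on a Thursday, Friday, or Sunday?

96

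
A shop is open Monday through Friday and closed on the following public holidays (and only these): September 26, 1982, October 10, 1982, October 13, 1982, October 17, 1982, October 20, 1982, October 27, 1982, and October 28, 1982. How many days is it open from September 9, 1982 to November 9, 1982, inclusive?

40 business days

September 9, 1982 is a Thursday.
The range spans 62 days (inclusive of both endpoints).
62 = 7 × 8 + 6, so there are 8 full weeks plus 6 extra days.
Each full week contributes 5 weekdays (Mon–Fri): 8 × 5 = 40.
The 6 extra days are Thursday, Friday, Saturday, Sunday, Monday, Tuesday — 4 of them qualify.
Total: 40 + 4 = 44.
Holidays: September 26, 1982 (Sun); October 10, 1982 (Sun); October 13, 1982 (Wed); October 17, 1982 (Sun); October 20, 1982 (Wed); October 27, 1982 (Wed); October 28, 1982 (Thu).
4 of the 7 holidays fall on weekdays; the rest are weekends and were already excluded.
Business days: 44 − 4 = 40.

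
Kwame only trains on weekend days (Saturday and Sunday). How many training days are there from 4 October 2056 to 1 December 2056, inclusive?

16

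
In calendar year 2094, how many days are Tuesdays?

2094-01-01 is a Friday.
From 2094-01-01 to 2094-12-31 is 365 days inclusive.
365 = 7 × 52 + 1, so there are 52 full weeks plus 1 extra day.
Each full week contributes one Tuesday: 52 so far.
The 1 extra day is Fri — none qualify.
Total: 52 + 0 = 52.

52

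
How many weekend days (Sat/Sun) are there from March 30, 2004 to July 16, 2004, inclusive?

30

March 30, 2004 is a Tuesday.
The range spans 109 days (inclusive of both endpoints).
109 = 7 × 15 + 4, so there are 15 full weeks plus 4 extra days.
Each full week contributes 2 weekend days (Sat, Sun): 15 × 2 = 30.
The 4 extra days are Tue, Wed, Thu, Fri — none qualify.
Total: 30 + 0 = 30.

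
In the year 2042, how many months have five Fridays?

A month has five Fridays exactly when Friday falls within its first (length − 28) days.
Jan: 31 days, starts Wed → 5 of Wed, Thu, Fri ✓
Feb: 28 days, starts Sat → 5 of (none)
Mar: 31 days, starts Sat → 5 of Sat, Sun, Mon
Apr: 30 days, starts Tue → 5 of Tue, Wed
May: 31 days, starts Thu → 5 of Thu, Fri, Sat ✓
Jun: 30 days, starts Sun → 5 of Sun, Mon
Jul: 31 days, starts Tue → 5 of Tue, Wed, Thu
Aug: 31 days, starts Fri → 5 of Fri, Sat, Sun ✓
Sep: 30 days, starts Mon → 5 of Mon, Tue
Oct: 31 days, starts Wed → 5 of Wed, Thu, Fri ✓
Nov: 30 days, starts Sat → 5 of Sat, Sun
Dec: 31 days, starts Mon → 5 of Mon, Tue, Wed
Months with five Fridays: Jan, May, Aug, Oct.

4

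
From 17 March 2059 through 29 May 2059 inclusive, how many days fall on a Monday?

17 March 2059 is a Monday.
From 17 March 2059 to 29 May 2059 is 74 days inclusive.
74 = 7 × 10 + 4, so there are 10 full weeks plus 4 extra days.
Each full week contributes one Monday: 10 so far.
The 4 extra days are Monday, Tuesday, Wednesday, Thursday — 1 of them qualifies.
Total: 10 + 1 = 11.

11 Mondays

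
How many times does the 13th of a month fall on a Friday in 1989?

The 13th falls on a Friday when the month's 13th has weekday Fri.
Jan 13 is Fri ✓; Feb 13 is Mon; Mar 13 is Mon; Apr 13 is Thu; May 13 is Sat; Jun 13 is Tue; Jul 13 is Thu; Aug 13 is Sun; Sep 13 is Wed; Oct 13 is Fri ✓; Nov 13 is Mon; Dec 13 is Wed.
Friday the 13ths: Jan, Oct.

2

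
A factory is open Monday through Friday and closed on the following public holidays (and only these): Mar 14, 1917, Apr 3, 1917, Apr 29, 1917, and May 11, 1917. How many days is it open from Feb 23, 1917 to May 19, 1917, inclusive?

58

Feb 23, 1917 is a Friday.
From Feb 23, 1917 to May 19, 1917 is 86 days inclusive.
86 = 7 × 12 + 2, so there are 12 full weeks plus 2 extra days.
Each full week contributes 5 weekdays (Mon–Fri): 12 × 5 = 60.
The 2 extra days are Friday, Saturday — 1 of them qualifies.
Total: 60 + 1 = 61.
Holidays: Mar 14, 1917 (Wed); Apr 3, 1917 (Tue); Apr 29, 1917 (Sun); May 11, 1917 (Fri).
3 of the 4 holidays fall on weekdays; the rest are weekends and were already excluded.
Business days: 61 − 3 = 58.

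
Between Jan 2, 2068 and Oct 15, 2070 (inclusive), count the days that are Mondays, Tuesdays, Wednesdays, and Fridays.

Jan 2, 2068 is a Monday.
From Jan 2, 2068 to Oct 15, 2070 is 1018 days inclusive.
1018 = 7 × 145 + 3, so there are 145 full weeks plus 3 extra days.
Each full week contributes 4 days from the set (Mon, Tue, Wed, Fri): 145 × 4 = 580.
The 3 extra days are Mon, Tue, Wed — 3 of them qualify.
Total: 580 + 3 = 583.

583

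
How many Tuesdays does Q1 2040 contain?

Jan 1, 2040 is a Sunday.
That's 91 days from start to end, counting both.
91 = 7 × 13, so the span is exactly 13 full weeks.
Each full week contributes one Tuesday: 13 so far.
Total: 13.

13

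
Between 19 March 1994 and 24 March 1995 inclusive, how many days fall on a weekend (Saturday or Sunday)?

106

19 March 1994 is a Saturday.
From 19 March 1994 to 24 March 1995 is 371 days inclusive.
371 = 7 × 53, so the span is exactly 53 full weeks.
Each full week contributes 2 weekend days (Sat, Sun): 53 × 2 = 106.
Total: 106.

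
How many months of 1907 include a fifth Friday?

4

A month has five Fridays exactly when Friday falls within its first (length − 28) days.
Jan: 31 days, starts Tue → 5 of Tue, Wed, Thu
Feb: 28 days, starts Fri → 5 of (none)
Mar: 31 days, starts Fri → 5 of Fri, Sat, Sun ✓
Apr: 30 days, starts Mon → 5 of Mon, Tue
May: 31 days, starts Wed → 5 of Wed, Thu, Fri ✓
Jun: 30 days, starts Sat → 5 of Sat, Sun
Jul: 31 days, starts Mon → 5 of Mon, Tue, Wed
Aug: 31 days, starts Thu → 5 of Thu, Fri, Sat ✓
Sep: 30 days, starts Sun → 5 of Sun, Mon
Oct: 31 days, starts Tue → 5 of Tue, Wed, Thu
Nov: 30 days, starts Fri → 5 of Fri, Sat ✓
Dec: 31 days, starts Sun → 5 of Sun, Mon, Tue
Months with five Fridays: Mar, May, Aug, Nov.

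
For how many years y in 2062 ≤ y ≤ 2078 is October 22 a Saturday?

Day of week of October 22 in each year:
2062: Sun, 2063: Mon, 2064: Wed, 2065: Thu, 2066: Fri, 2067: Sat ✓, 2068: Mon, 2069: Tue, 2070: Wed, 2071: Thu, 2072: Sat ✓, 2073: Sun, 2074: Mon, 2075: Tue, 2076: Thu, 2077: Fri, 2078: Sat ✓
Saturdays: 2067, 2072, 2078.

3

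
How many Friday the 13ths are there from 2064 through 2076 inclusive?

24

Friday-the-13ths by year:
2064: Jun
2065: Feb, Mar, Nov
2066: Aug
2067: May
2068: Jan, Apr, Jul
2069: Sep, Dec
2070: Jun
2071: Feb, Mar, Nov
2072: May
2073: Jan, Oct
2074: Apr, Jul
2075: Sep, Dec
2076: Mar, Nov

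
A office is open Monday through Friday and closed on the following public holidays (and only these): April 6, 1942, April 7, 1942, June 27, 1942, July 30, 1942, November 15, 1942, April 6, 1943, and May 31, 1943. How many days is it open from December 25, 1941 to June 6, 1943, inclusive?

372

December 25, 1941 is a Thursday.
From December 25, 1941 to June 6, 1943 is 529 days inclusive.
529 = 7 × 75 + 4, so there are 75 full weeks plus 4 extra days.
Each full week contributes 5 weekdays (Mon–Fri): 75 × 5 = 375.
The 4 extra days are Thursday, Friday, Saturday, Sunday — 2 of them qualify.
Total: 375 + 2 = 377.
Holidays: April 6, 1942 (Mon); April 7, 1942 (Tue); June 27, 1942 (Sat); July 30, 1942 (Thu); November 15, 1942 (Sun); April 6, 1943 (Tue); May 31, 1943 (Mon).
5 of the 7 holidays fall on weekdays; the rest are weekends and were already excluded.
Business days: 377 − 5 = 372.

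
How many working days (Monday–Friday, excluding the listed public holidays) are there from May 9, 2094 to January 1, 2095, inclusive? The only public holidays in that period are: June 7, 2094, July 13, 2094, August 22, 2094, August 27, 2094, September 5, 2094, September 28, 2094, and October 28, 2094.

165

May 9, 2094 is a Sunday.
From May 9, 2094 to January 1, 2095 is 238 days inclusive.
238 = 7 × 34, so the span is exactly 34 full weeks.
Each full week contributes 5 weekdays (Mon–Fri): 34 × 5 = 170.
Holidays: June 7, 2094 (Mon); July 13, 2094 (Tue); August 22, 2094 (Sun); August 27, 2094 (Fri); September 5, 2094 (Sun); September 28, 2094 (Tue); October 28, 2094 (Thu).
5 of the 7 holidays fall on weekdays; the rest are weekends and were already excluded.
Business days: 170 − 5 = 165.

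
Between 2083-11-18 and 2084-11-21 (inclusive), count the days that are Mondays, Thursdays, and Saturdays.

2083-11-18 is a Thursday.
From 2083-11-18 to 2084-11-21 is 370 days inclusive.
370 = 7 × 52 + 6, so there are 52 full weeks plus 6 extra days.
Each full week contributes 3 days from the set (Mon, Thu, Sat): 52 × 3 = 156.
The 6 extra days are Thursday, Friday, Saturday, Sunday, Monday, Tuesday — 3 of them qualify.
Total: 156 + 3 = 159.

159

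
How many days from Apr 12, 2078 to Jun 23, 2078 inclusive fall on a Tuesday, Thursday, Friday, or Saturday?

42

Apr 12, 2078 is a Tuesday.
From Apr 12, 2078 to Jun 23, 2078 is 73 days inclusive.
73 = 7 × 10 + 3, so there are 10 full weeks plus 3 extra days.
Each full week contributes 4 days from the set (Tue, Thu, Fri, Sat): 10 × 4 = 40.
The 3 extra days are Tue, Wed, Thu — 2 of them qualify.
Total: 40 + 2 = 42.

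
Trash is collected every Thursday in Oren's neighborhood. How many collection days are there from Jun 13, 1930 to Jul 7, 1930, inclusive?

3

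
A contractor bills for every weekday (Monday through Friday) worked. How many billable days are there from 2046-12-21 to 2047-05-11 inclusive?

101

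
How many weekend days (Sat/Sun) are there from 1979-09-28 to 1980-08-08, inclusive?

1979-09-28 is a Friday.
That's 316 days from start to end, counting both.
316 = 7 × 45 + 1, so there are 45 full weeks plus 1 extra day.
Each full week contributes 2 weekend days (Sat, Sun): 45 × 2 = 90.
The 1 extra day is Friday — none qualify.
Total: 90 + 0 = 90.

90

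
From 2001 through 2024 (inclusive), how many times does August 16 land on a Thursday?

Day of week of August 16 in each year:
2001: Thu ✓, 2002: Fri, 2003: Sat, 2004: Mon, 2005: Tue, 2006: Wed, 2007: Thu ✓, 2008: Sat, 2009: Sun, 2010: Mon, 2011: Tue, 2012: Thu ✓, 2013: Fri, 2014: Sat, 2015: Sun, 2016: Tue, 2017: Wed, 2018: Thu ✓, 2019: Fri, 2020: Sun, 2021: Mon, 2022: Tue, 2023: Wed, 2024: Fri
Thursdays: 2001, 2007, 2012, 2018.

4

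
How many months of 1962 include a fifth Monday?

A month has five Mondays exactly when Monday falls within its first (length − 28) days.
Jan: 31 days, starts Mon → 5 of Mon, Tue, Wed ✓
Feb: 28 days, starts Thu → 5 of (none)
Mar: 31 days, starts Thu → 5 of Thu, Fri, Sat
Apr: 30 days, starts Sun → 5 of Sun, Mon ✓
May: 31 days, starts Tue → 5 of Tue, Wed, Thu
Jun: 30 days, starts Fri → 5 of Fri, Sat
Jul: 31 days, starts Sun → 5 of Sun, Mon, Tue ✓
Aug: 31 days, starts Wed → 5 of Wed, Thu, Fri
Sep: 30 days, starts Sat → 5 of Sat, Sun
Oct: 31 days, starts Mon → 5 of Mon, Tue, Wed ✓
Nov: 30 days, starts Thu → 5 of Thu, Fri
Dec: 31 days, starts Sat → 5 of Sat, Sun, Mon ✓
Months with five Mondays: Jan, Apr, Jul, Oct, Dec.

5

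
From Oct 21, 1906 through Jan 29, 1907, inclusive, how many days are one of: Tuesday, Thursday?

Oct 21, 1906 is a Sunday.
The range spans 101 days (inclusive of both endpoints).
101 = 7 × 14 + 3, so there are 14 full weeks plus 3 extra days.
Each full week contributes 2 days from the set (Tue, Thu): 14 × 2 = 28.
The 3 extra days are Sun, Mon, Tue — 1 of them qualifies.
Total: 28 + 1 = 29.

29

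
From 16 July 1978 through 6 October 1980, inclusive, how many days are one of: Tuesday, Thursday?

16 July 1978 is a Sunday.
That's 814 days from start to end, counting both.
814 = 7 × 116 + 2, so there are 116 full weeks plus 2 extra days.
Each full week contributes 2 days from the set (Tue, Thu): 116 × 2 = 232.
The 2 extra days are Sunday, Monday — none qualify.
Total: 232 + 0 = 232.

232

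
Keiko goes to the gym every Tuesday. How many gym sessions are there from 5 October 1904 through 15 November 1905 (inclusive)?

58 Tuesdays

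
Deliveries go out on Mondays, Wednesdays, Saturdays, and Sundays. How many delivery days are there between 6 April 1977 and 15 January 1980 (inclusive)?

580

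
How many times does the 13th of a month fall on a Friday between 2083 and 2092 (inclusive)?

15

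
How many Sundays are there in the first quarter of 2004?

Jan 1, 2004 is a Thursday.
From Jan 1, 2004 to Mar 31, 2004 is 91 days inclusive.
91 = 7 × 13, so the span is exactly 13 full weeks.
Each full week contributes one Sunday: 13 so far.

13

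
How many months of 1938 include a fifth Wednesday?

4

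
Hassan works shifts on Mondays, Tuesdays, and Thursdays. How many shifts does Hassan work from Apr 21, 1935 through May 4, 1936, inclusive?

163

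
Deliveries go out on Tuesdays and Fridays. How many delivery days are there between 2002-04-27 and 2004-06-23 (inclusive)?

225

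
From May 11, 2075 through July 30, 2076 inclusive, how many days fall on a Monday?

64 Mondays

May 11, 2075 is a Saturday.
That's 447 days from start to end, counting both.
447 = 7 × 63 + 6, so there are 63 full weeks plus 6 extra days.
Each full week contributes one Monday: 63 so far.
The 6 extra days are Sat, Sun, Mon, Tue, Wed, Thu — 1 of them qualifies.
Total: 63 + 1 = 64.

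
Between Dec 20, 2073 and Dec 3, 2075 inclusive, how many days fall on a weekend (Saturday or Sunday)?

204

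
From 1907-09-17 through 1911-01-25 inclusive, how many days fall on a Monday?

175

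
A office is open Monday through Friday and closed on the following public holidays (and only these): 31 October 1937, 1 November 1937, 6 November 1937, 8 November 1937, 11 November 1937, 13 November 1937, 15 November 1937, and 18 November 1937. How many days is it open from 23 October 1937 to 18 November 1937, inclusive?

14 business days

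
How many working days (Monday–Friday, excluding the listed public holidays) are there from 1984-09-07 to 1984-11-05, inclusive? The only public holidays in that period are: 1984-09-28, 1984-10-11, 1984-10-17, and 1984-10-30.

38 working days

1984-09-07 is a Friday.
That's 60 days from start to end, counting both.
60 = 7 × 8 + 4, so there are 8 full weeks plus 4 extra days.
Each full week contributes 5 weekdays (Mon–Fri): 8 × 5 = 40.
The 4 extra days are Friday, Saturday, Sunday, Monday — 2 of them qualify.
Total: 40 + 2 = 42.
Holidays: 1984-09-28 (Fri); 1984-10-11 (Thu); 1984-10-17 (Wed); 1984-10-30 (Tue).
All 4 holidays fall on weekdays, so subtract 4.
Business days: 42 − 4 = 38.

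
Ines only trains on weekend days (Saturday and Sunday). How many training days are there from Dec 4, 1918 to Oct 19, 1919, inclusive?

92

Dec 4, 1918 is a Wednesday.
From Dec 4, 1918 to Oct 19, 1919 is 320 days inclusive.
320 = 7 × 45 + 5, so there are 45 full weeks plus 5 extra days.
Each full week contributes 2 weekend days (Sat, Sun): 45 × 2 = 90.
The 5 extra days are Wed, Thu, Fri, Sat, Sun — 2 of them qualify.
Total: 90 + 2 = 92.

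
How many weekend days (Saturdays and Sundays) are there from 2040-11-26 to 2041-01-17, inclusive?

14

2040-11-26 is a Monday.
From 2040-11-26 to 2041-01-17 is 53 days inclusive.
53 = 7 × 7 + 4, so there are 7 full weeks plus 4 extra days.
Each full week contributes 2 weekend days (Sat, Sun): 7 × 2 = 14.
The 4 extra days are Mon, Tue, Wed, Thu — none qualify.
Total: 14 + 0 = 14.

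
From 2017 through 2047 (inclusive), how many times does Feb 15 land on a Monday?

Day of week of February 15 in each year:
2017: Wed, 2018: Thu, 2019: Fri, 2020: Sat, 2021: Mon ✓, 2022: Tue, 2023: Wed, 2024: Thu, 2025: Sat, 2026: Sun, 2027: Mon ✓, 2028: Tue, 2029: Thu, 2030: Fri, 2031: Sat, 2032: Sun, 2033: Tue, 2034: Wed, 2035: Thu, 2036: Fri, 2037: Sun, 2038: Mon ✓, 2039: Tue, 2040: Wed, 2041: Fri, 2042: Sat, 2043: Sun, 2044: Mon ✓, 2045: Wed, 2046: Thu, 2047: Fri
Mondays: 2021, 2027, 2038, 2044.

4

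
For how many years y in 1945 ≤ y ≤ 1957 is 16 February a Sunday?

1

Day of week of February 16 in each year:
1945: Fri, 1946: Sat, 1947: Sun ✓, 1948: Mon, 1949: Wed, 1950: Thu, 1951: Fri, 1952: Sat, 1953: Mon, 1954: Tue, 1955: Wed, 1956: Thu, 1957: Sat
Sundays: 1947.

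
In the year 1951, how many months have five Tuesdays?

A month has five Tuesdays exactly when Tuesday falls within its first (length − 28) days.
Jan: 31 days, starts Mon → 5 of Mon, Tue, Wed ✓
Feb: 28 days, starts Thu → 5 of (none)
Mar: 31 days, starts Thu → 5 of Thu, Fri, Sat
Apr: 30 days, starts Sun → 5 of Sun, Mon
May: 31 days, starts Tue → 5 of Tue, Wed, Thu ✓
Jun: 30 days, starts Fri → 5 of Fri, Sat
Jul: 31 days, starts Sun → 5 of Sun, Mon, Tue ✓
Aug: 31 days, starts Wed → 5 of Wed, Thu, Fri
Sep: 30 days, starts Sat → 5 of Sat, Sun
Oct: 31 days, starts Mon → 5 of Mon, Tue, Wed ✓
Nov: 30 days, starts Thu → 5 of Thu, Fri
Dec: 31 days, starts Sat → 5 of Sat, Sun, Mon
Months with five Tuesdays: Jan, May, Jul, Oct.

4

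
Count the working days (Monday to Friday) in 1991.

1991-01-01 is a Tuesday.
From 1991-01-01 to 1991-12-31 is 365 days inclusive.
365 = 7 × 52 + 1, so there are 52 full weeks plus 1 extra day.
Each full week contributes 5 weekdays (Mon–Fri): 52 × 5 = 260.
The 1 extra day is Tue — 1 of them qualifies.
Total: 260 + 1 = 261.

261 weekdays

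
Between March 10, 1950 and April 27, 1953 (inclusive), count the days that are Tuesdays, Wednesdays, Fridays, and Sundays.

654

March 10, 1950 is a Friday.
The range spans 1145 days (inclusive of both endpoints).
1145 = 7 × 163 + 4, so there are 163 full weeks plus 4 extra days.
Each full week contributes 4 days from the set (Tue, Wed, Fri, Sun): 163 × 4 = 652.
The 4 extra days are Friday, Saturday, Sunday, Monday — 2 of them qualify.
Total: 652 + 2 = 654.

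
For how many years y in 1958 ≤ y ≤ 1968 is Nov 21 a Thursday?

2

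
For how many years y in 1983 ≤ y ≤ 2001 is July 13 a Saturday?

Day of week of July 13 in each year:
1983: Wed, 1984: Fri, 1985: Sat ✓, 1986: Sun, 1987: Mon, 1988: Wed, 1989: Thu, 1990: Fri, 1991: Sat ✓, 1992: Mon, 1993: Tue, 1994: Wed, 1995: Thu, 1996: Sat ✓, 1997: Sun, 1998: Mon, 1999: Tue, 2000: Thu, 2001: Fri
Saturdays: 1985, 1991, 1996.

3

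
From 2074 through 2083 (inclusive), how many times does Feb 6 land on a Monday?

1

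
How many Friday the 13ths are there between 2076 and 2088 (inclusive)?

21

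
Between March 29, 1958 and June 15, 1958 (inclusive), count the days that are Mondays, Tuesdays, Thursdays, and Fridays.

44

March 29, 1958 is a Saturday.
That's 79 days from start to end, counting both.
79 = 7 × 11 + 2, so there are 11 full weeks plus 2 extra days.
Each full week contributes 4 days from the set (Mon, Tue, Thu, Fri): 11 × 4 = 44.
The 2 extra days are Saturday, Sunday — none qualify.
Total: 44 + 0 = 44.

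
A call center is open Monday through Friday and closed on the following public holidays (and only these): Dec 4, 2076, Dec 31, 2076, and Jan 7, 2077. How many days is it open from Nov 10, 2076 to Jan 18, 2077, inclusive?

47 business days

Nov 10, 2076 is a Tuesday.
That's 70 days from start to end, counting both.
70 = 7 × 10, so the span is exactly 10 full weeks.
Each full week contributes 5 weekdays (Mon–Fri): 10 × 5 = 50.
Total: 50.
Holidays: Dec 4, 2076 (Fri); Dec 31, 2076 (Thu); Jan 7, 2077 (Thu).
All 3 holidays fall on weekdays, so subtract 3.
Business days: 50 − 3 = 47.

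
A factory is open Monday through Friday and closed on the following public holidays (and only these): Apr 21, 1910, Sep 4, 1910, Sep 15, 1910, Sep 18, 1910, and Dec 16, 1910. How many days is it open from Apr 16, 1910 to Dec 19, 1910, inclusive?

Apr 16, 1910 is a Saturday.
That's 248 days from start to end, counting both.
248 = 7 × 35 + 3, so there are 35 full weeks plus 3 extra days.
Each full week contributes 5 weekdays (Mon–Fri): 35 × 5 = 175.
The 3 extra days are Saturday, Sunday, Monday — 1 of them qualifies.
Total: 175 + 1 = 176.
Holidays: Apr 21, 1910 (Thu); Sep 4, 1910 (Sun); Sep 15, 1910 (Thu); Sep 18, 1910 (Sun); Dec 16, 1910 (Fri).
3 of the 5 holidays fall on weekdays; the rest are weekends and were already excluded.
Business days: 176 − 3 = 173.

173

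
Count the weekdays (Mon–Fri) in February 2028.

21

February 1, 2028 is a Tuesday.
The range spans 29 days (inclusive of both endpoints).
29 = 7 × 4 + 1, so there are 4 full weeks plus 1 extra day.
Each full week contributes 5 weekdays (Mon–Fri): 4 × 5 = 20.
The 1 extra day is Tue — 1 of them qualifies.
Total: 20 + 1 = 21.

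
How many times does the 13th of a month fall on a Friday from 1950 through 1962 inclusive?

Friday-the-13ths by year:
1950: Jan, Oct
1951: Apr, Jul
1952: Jun
1953: Feb, Mar, Nov
1954: Aug
1955: May
1956: Jan, Apr, Jul
1957: Sep, Dec
1958: Jun
1959: Feb, Mar, Nov
1960: May
1961: Jan, Oct
1962: Apr, Jul

24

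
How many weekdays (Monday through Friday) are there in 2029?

261 weekdays

1 January 2029 is a Monday.
From 1 January 2029 to 31 December 2029 is 365 days inclusive.
365 = 7 × 52 + 1, so there are 52 full weeks plus 1 extra day.
Each full week contributes 5 weekdays (Mon–Fri): 52 × 5 = 260.
The 1 extra day is Mon — 1 of them qualifies.
Total: 260 + 1 = 261.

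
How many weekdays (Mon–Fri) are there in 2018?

261

Jan 1, 2018 is a Monday.
From Jan 1, 2018 to Dec 31, 2018 is 365 days inclusive.
365 = 7 × 52 + 1, so there are 52 full weeks plus 1 extra day.
Each full week contributes 5 weekdays (Mon–Fri): 52 × 5 = 260.
The 1 extra day is Monday — 1 of them qualifies.
Total: 260 + 1 = 261.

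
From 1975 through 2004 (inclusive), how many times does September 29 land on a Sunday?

Day of week of September 29 in each year:
1975: Mon, 1976: Wed, 1977: Thu, 1978: Fri, 1979: Sat, 1980: Mon, 1981: Tue, 1982: Wed, 1983: Thu, 1984: Sat, 1985: Sun ✓, 1986: Mon, 1987: Tue, 1988: Thu, 1989: Fri, 1990: Sat, 1991: Sun ✓, 1992: Tue, 1993: Wed, 1994: Thu, 1995: Fri, 1996: Sun ✓, 1997: Mon, 1998: Tue, 1999: Wed, 2000: Fri, 2001: Sat, 2002: Sun ✓, 2003: Mon, 2004: Wed
Sundays: 1985, 1991, 1996, 2002.

4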